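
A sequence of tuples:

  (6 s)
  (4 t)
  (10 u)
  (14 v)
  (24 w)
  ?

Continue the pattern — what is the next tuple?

First component: each term is the sum of the two before it; 6, 4, 10, 14, 24 → 38.
Letter: letters move forward 1 place in the alphabet, so s, t, u, v, w → x.
Combining the parts gives (38 x).

(38 x)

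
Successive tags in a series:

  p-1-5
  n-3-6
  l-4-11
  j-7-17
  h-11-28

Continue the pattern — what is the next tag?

f-18-45

For the letter, letters move back 2 places in the alphabet: p, n, l, j, h → f.
Second component — each term is the sum of the two before it: 1, 3, 4, 7, 11 → 18.
Third component — each term is the sum of the two before it: 5, 6, 11, 17, 28 → 45.
Combining the parts gives f-18-45.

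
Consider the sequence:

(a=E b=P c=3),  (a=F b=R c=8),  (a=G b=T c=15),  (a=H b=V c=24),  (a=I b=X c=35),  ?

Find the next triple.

(a=J b=Z c=48)

A goes E, F, G, H, I → J (letters move forward 1 place in the alphabet).
B: letters move forward 2 places in the alphabet, so P, R, T, V, X → Z.
C: differences are 5, 7, 9, … (increasing by 2 each time); 3, 8, 15, 24, 35 → 48.
So the next triple is (a=J b=Z c=48).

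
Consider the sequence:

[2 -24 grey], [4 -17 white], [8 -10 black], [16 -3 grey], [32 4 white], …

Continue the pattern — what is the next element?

[64 11 black]

First component — ×2 each step: 2, 4, 8, 16, 32 → 64.
Second component: -24, -17, -10, -3, 4 → 11 (+7 each step).
Shade: grey, white, black, grey, white → black (repeats grey → white → black).
So the next element is [64 11 black].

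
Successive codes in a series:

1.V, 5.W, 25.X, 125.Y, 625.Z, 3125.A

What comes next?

First component goes 1, 5, 25, 125, 625, 3125 → 15625 (×5 each step).
Letter: letters move forward 1 place in the alphabet, wrapping Z→A, so V, W, X, Y, Z, A → B.
Combining the parts gives 15625.B.

15625.B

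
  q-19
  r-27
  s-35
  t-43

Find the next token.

Letter — letters move forward 1 place in the alphabet: q, r, s, t → u.
Second component goes 19, 27, 35, 43 → 51 (+8 each step).
Combining the parts gives u-51.

u-51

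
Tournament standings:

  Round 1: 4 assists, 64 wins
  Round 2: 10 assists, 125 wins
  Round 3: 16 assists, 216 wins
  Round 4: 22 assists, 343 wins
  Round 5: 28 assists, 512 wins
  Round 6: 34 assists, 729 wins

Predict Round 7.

Assists goes 4, 10, 16, 22, 28, 34 → 40 (+6 each step).
Wins: perfect cubes: 4³, 5³, 6³, …, so 64, 125, 216, 343, 512, 729 → 1000.
So the next line is 40 assists, 1000 wins.

40 assists, 1000 wins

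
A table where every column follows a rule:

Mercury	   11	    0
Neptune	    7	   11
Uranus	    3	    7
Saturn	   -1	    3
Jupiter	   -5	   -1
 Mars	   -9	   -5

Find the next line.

Earth  -13  -9

Planet: runs backward through the planets Mercury→Neptune, so Mercury, Neptune, Uranus, Saturn, Jupiter, Mars → Earth.
Second component goes 11, 7, 3, -1, -5, -9 → -13 (−4 each step).
For the third component, always the previous value of the second component: 0, 11, 7, 3, -1, -5 → -9.
So the next line is Earth  -13  -9.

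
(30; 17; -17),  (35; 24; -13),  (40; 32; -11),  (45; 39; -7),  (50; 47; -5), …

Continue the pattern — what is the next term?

First part — +5 each step: 30, 35, 40, 45, 50 → 55.
Second part: alternating steps +7, +8, +7, +8, …, so 17, 24, 32, 39, 47 → 54.
Third part: alternating steps +4, +2, +4, +2, …, so -17, -13, -11, -7, -5 → -1.
So the next term is (55; 54; -1).

(55; 54; -1)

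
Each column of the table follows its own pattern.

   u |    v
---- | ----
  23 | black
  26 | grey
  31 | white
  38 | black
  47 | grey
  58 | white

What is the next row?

71  black

Column u: differences are 3, 5, 7, … (increasing by 2 each time), so 23, 26, 31, 38, 47, 58 → 71.
Column v: black, grey, white, black, grey, white → black (repeats black → grey → white).
So the next row is 71  black.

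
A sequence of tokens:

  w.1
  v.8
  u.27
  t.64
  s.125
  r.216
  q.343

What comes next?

Letter: letters move back 1 place in the alphabet; w, v, u, t, s, r, q → p.
Second component — perfect cubes: 1³, 2³, 3³, …: 1, 8, 27, 64, 125, 216, 343 → 512.
Putting it together: p.512.

p.512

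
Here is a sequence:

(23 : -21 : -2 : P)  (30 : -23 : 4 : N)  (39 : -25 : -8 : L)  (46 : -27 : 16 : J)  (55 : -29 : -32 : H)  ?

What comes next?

(62 : -31 : 64 : F)

First slot: 23, 30, 39, 46, 55 → 62 (alternating steps +7, +9, +7, +9, …).
Second slot — −2 each step: -21, -23, -25, -27, -29 → -31.
Third slot goes -2, 4, -8, 16, -32 → 64 (×(-2) each step).
Letter goes P, N, L, J, H → F (letters move back 2 places in the alphabet).
Putting it together: (62 : -31 : 64 : F).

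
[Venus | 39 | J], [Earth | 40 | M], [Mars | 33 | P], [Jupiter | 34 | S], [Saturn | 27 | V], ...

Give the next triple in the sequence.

For the planet, runs through the planets Mercury→Neptune: Venus, Earth, Mars, Jupiter, Saturn → Uranus.
For the second part, alternating steps +1, −7, +1, −7, …: 39, 40, 33, 34, 27 → 28.
Letter: J, M, P, S, V → Y (letters move forward 3 places in the alphabet).
Putting it together: [Uranus | 28 | Y].

[Uranus | 28 | Y]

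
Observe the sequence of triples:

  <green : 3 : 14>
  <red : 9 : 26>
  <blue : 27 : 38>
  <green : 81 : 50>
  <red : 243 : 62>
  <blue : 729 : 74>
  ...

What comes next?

<green : 2187 : 86>

For the colour, repeats green → red → blue: green, red, blue, green, red, blue → green.
Second slot: ×3 each step; 3, 9, 27, 81, 243, 729 → 2187.
For the third slot, +12 each step: 14, 26, 38, 50, 62, 74 → 86.
Putting it together: <green : 2187 : 86>.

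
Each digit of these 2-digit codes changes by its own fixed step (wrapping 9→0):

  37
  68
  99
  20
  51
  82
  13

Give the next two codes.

44 then 75

First digit: 3, 6, 9, 2, 5, 8, 1 → 4 → 7 (+3 each step, mod 10).
Second digit: 7, 8, 9, 0, 1, 2, 3 → 4 → 5 (+1 each step, mod 10).
So the next two codes are 44 and 75.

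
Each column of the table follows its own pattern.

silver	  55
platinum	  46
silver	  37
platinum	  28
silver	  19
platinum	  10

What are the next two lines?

silver  1; platinum  -8

For the metal, alternates silver ↔ platinum: silver, platinum, silver, platinum, silver, platinum → silver → platinum.
Second component: −9 each step; 55, 46, 37, 28, 19, 10 → 1 → -8.
Putting the parts together: silver  1 and then platinum  -8.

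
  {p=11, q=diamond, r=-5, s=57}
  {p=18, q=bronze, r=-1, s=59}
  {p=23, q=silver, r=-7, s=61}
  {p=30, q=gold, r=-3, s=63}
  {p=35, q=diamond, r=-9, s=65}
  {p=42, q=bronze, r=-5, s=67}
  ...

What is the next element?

P goes 11, 18, 23, 30, 35, 42 → 47 (alternating steps +7, +5, +7, +5, …).
Q goes diamond, bronze, silver, gold, diamond, bronze → silver (repeats diamond → bronze → silver → gold).
R goes -5, -1, -7, -3, -9, -5 → -11 (alternating steps +4, −6, +4, −6, …).
S: +2 each step; 57, 59, 61, 63, 65, 67 → 69.
So the next element is {p=47, q=silver, r=-11, s=69}.

{p=47, q=silver, r=-11, s=69}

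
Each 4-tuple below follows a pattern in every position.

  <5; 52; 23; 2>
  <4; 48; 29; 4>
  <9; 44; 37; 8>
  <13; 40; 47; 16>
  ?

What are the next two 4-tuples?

<22; 36; 59; 32>, <35; 32; 73; 64>

First component: each term is the sum of the two before it; 5, 4, 9, 13 → 22 → 35.
Second component: 52, 48, 44, 40 → 36 → 32 (−4 each step).
For the third component, differences are 6, 8, 10, … (increasing by 2 each time): 23, 29, 37, 47 → 59 → 73.
Fourth component: ×2 each step; 2, 4, 8, 16 → 32 → 64.
Putting the parts together: <22; 36; 59; 32> and then <35; 32; 73; 64>.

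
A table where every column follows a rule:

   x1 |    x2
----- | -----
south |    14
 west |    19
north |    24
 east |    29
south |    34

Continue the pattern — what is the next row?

west  39

Column x1: south, west, north, east, south → west (repeats south → west → north → east).
Column x2: 14, 19, 24, 29, 34 → 39 (+5 each step).
Putting it together: west  39.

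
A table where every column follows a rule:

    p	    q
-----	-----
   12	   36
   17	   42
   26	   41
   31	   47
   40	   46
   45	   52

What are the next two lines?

For the column p, alternating steps +5, +9, +5, +9, …: 12, 17, 26, 31, 40, 45 → 54 → 59.
Column q: 36, 42, 41, 47, 46, 52 → 51 → 57 (alternating steps +6, −1, +6, −1, …).
So the next two lines are 54  51 and 59  57.

54  51; 59  57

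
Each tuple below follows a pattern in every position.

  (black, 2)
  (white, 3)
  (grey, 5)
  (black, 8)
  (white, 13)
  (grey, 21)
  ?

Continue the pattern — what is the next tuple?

Shade goes black, white, grey, black, white, grey → black (repeats black → white → grey).
Second slot: 2, 3, 5, 8, 13, 21 → 34 (each term is the sum of the two before it).
Putting it together: (black, 34).

(black, 34)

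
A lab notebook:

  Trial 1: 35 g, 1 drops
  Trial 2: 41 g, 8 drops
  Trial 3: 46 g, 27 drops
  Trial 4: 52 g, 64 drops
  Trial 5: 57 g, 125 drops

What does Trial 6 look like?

63 g, 216 drops

G: 35, 41, 46, 52, 57 → 63 (alternating steps +6, +5, +6, +5, …).
Drops — perfect cubes: 1³, 2³, 3³, …: 1, 8, 27, 64, 125 → 216.
Putting it together: 63 g, 216 drops.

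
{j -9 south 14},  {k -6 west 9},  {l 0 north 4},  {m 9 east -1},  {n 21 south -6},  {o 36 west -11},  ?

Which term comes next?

{p 54 north -16}

Letter: j, k, l, m, n, o → p (letters move forward 1 place in the alphabet).
For the second component, differences are 3, 6, 9, … (increasing by 3 each time): -9, -6, 0, 9, 21, 36 → 54.
Direction goes south, west, north, east, south, west → north (repeats south → west → north → east).
Fourth component — −5 each step: 14, 9, 4, -1, -6, -11 → -16.
Putting it together: {p 54 north -16}.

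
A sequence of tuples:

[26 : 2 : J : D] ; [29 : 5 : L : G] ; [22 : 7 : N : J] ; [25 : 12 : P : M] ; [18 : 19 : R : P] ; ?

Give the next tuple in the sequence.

First coordinate: alternating steps +3, −7, +3, −7, …, so 26, 29, 22, 25, 18 → 21.
Second coordinate — each term is the sum of the two before it: 2, 5, 7, 12, 19 → 31.
First letter: letters move forward 2 places in the alphabet, so J, L, N, P, R → T.
Second letter: letters move forward 3 places in the alphabet; D, G, J, M, P → S.
Putting it together: [21 : 31 : T : S].

[21 : 31 : T : S]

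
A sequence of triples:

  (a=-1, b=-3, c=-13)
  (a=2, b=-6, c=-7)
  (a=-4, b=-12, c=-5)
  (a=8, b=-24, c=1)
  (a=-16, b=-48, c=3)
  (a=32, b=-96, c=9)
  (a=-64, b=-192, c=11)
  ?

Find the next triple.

(a=128, b=-384, c=17)

A: ×(-2) each step, so -1, 2, -4, 8, -16, 32, -64 → 128.
B — ×2 each step: -3, -6, -12, -24, -48, -96, -192 → -384.
C: alternating steps +6, +2, +6, +2, …; -13, -7, -5, 1, 3, 9, 11 → 17.
So the next triple is (a=128, b=-384, c=17).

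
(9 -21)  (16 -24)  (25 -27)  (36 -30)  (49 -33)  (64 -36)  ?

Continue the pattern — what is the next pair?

(81 -39)

First component — perfect squares: 3², 4², 5², …: 9, 16, 25, 36, 49, 64 → 81.
Second component goes -21, -24, -27, -30, -33, -36 → -39 (−3 each step).
So the next pair is (81 -39).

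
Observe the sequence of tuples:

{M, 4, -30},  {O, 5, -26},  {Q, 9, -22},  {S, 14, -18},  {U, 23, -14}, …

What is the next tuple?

Letter goes M, O, Q, S, U → W (letters move forward 2 places in the alphabet).
Second coordinate: 4, 5, 9, 14, 23 → 37 (each term is the sum of the two before it).
Third coordinate: -30, -26, -22, -18, -14 → -10 (+4 each step).
Combining the parts gives {W, 37, -10}.

{W, 37, -10}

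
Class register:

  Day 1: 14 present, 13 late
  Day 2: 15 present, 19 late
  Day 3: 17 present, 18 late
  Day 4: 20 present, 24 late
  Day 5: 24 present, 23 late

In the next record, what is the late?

29

Present goes 14, 15, 17, 20, 24 → 29 (differences are 1, 2, 3, … (increasing by 1 each time)).
Late — alternating steps +6, −1, +6, −1, …: 13, 19, 18, 24, 23 → 29.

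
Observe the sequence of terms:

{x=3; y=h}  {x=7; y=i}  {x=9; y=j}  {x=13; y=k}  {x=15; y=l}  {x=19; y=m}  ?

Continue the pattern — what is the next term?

{x=21; y=n}

X — alternating steps +4, +2, +4, +2, …: 3, 7, 9, 13, 15, 19 → 21.
Y — letters move forward 1 place in the alphabet: h, i, j, k, l, m → n.
Combining the parts gives {x=21; y=n}.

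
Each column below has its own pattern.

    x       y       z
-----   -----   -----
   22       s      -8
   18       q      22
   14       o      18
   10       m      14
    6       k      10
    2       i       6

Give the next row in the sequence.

Column x: 22, 18, 14, 10, 6, 2 → -2 (−4 each step).
Column y goes s, q, o, m, k, i → g (letters move back 2 places in the alphabet).
Column z: -8, 22, 18, 14, 10, 6 → 2 (always the previous value of the column x).
Combining the parts gives -2  g  2.

-2  g  2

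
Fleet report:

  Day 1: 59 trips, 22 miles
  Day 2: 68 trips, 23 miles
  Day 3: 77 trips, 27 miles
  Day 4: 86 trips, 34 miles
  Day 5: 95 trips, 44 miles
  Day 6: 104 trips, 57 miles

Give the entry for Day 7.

Trips — +9 each step: 59, 68, 77, 86, 95, 104 → 113.
Miles — differences are 1, 4, 7, … (increasing by 3 each time): 22, 23, 27, 34, 44, 57 → 73.
Putting it together: 113 trips, 73 miles.

113 trips, 73 miles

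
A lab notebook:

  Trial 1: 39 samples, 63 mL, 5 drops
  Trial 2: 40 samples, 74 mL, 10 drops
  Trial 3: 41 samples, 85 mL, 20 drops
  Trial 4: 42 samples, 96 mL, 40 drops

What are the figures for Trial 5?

Samples: +1 each step; 39, 40, 41, 42 → 43.
ML: +11 each step; 63, 74, 85, 96 → 107.
For the drops, ×2 each step: 5, 10, 20, 40 → 80.
Combining the parts gives 43 samples, 107 mL, 80 drops.

43 samples, 107 mL, 80 drops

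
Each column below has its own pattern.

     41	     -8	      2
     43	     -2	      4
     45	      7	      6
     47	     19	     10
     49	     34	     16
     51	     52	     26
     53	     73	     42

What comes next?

First component: +2 each step, so 41, 43, 45, 47, 49, 51, 53 → 55.
Second component: -8, -2, 7, 19, 34, 52, 73 → 97 (differences are 6, 9, 12, … (increasing by 3 each time)).
Third component goes 2, 4, 6, 10, 16, 26, 42 → 68 (each term is the sum of the two before it).
So the next line is 55  97  68.

55  97  68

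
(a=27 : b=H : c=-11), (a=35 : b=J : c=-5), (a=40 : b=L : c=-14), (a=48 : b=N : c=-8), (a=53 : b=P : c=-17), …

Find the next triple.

A: alternating steps +8, +5, +8, +5, …, so 27, 35, 40, 48, 53 → 61.
For the b, letters move forward 2 places in the alphabet: H, J, L, N, P → R.
C: -11, -5, -14, -8, -17 → -11 (alternating steps +6, −9, +6, −9, …).
Combining the parts gives (a=61 : b=R : c=-11).

(a=61 : b=R : c=-11)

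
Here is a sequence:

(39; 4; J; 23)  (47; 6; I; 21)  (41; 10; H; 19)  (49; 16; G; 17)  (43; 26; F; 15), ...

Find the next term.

First value: alternating steps +8, −6, +8, −6, …; 39, 47, 41, 49, 43 → 51.
For the second value, each term is the sum of the two before it: 4, 6, 10, 16, 26 → 42.
Letter: letters move back 1 place in the alphabet; J, I, H, G, F → E.
Fourth value: −2 each step; 23, 21, 19, 17, 15 → 13.
Combining the parts gives (51; 42; E; 13).

(51; 42; E; 13)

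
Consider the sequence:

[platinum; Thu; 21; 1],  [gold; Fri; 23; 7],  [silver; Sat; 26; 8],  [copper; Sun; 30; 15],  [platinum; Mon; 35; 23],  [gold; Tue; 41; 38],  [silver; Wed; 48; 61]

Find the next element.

[copper; Thu; 56; 99]

Metal: platinum, gold, silver, copper, platinum, gold, silver → copper (repeats platinum → gold → silver → copper).
Day — runs through the weekdays Mon→Sun: Thu, Fri, Sat, Sun, Mon, Tue, Wed → Thu.
Third slot: differences are 2, 3, 4, … (increasing by 1 each time); 21, 23, 26, 30, 35, 41, 48 → 56.
For the fourth slot, each term is the sum of the two before it: 1, 7, 8, 15, 23, 38, 61 → 99.
Combining the parts gives [copper; Thu; 56; 99].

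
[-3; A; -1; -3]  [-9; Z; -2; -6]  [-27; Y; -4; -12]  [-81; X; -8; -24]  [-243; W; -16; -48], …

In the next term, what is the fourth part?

First part — ×3 each step: -3, -9, -27, -81, -243 → -729.
Letter: letters move back 1 place in the alphabet, wrapping A→Z, so A, Z, Y, X, W → V.
Third part goes -1, -2, -4, -8, -16 → -32 (×2 each step).
Fourth part goes -3, -6, -12, -24, -48 → -96 (always 3 × the third part).

-96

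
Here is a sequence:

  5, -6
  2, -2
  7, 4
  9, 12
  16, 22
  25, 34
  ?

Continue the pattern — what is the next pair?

First coordinate: 5, 2, 7, 9, 16, 25 → 41 (each term is the sum of the two before it).
Second coordinate — differences are 4, 6, 8, … (increasing by 2 each time): -6, -2, 4, 12, 22, 34 → 48.
Putting it together: 41, 48.

41, 48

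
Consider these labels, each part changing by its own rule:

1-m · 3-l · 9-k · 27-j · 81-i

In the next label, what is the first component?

243

First component — ×3 each step: 1, 3, 9, 27, 81 → 243.
Letter goes m, l, k, j, i → h (letters move back 1 place in the alphabet).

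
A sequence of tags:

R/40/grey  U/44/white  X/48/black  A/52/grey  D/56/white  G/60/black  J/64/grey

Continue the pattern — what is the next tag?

Letter — letters move forward 3 places in the alphabet, wrapping Z→A: R, U, X, A, D, G, J → M.
Second component: +4 each step; 40, 44, 48, 52, 56, 60, 64 → 68.
Shade: repeats grey → white → black, so grey, white, black, grey, white, black, grey → white.
Combining the parts gives M/68/white.

M/68/white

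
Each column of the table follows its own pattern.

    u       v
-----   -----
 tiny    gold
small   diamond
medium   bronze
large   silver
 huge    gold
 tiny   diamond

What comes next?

small  bronze

Column u: repeats tiny → small → medium → large → huge, so tiny, small, medium, large, huge, tiny → small.
Column v — repeats gold → diamond → bronze → silver: gold, diamond, bronze, silver, gold, diamond → bronze.
Putting it together: small  bronze.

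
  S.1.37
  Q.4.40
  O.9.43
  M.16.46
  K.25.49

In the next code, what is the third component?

Third component — +3 each step: 37, 40, 43, 46, 49 → 52.

52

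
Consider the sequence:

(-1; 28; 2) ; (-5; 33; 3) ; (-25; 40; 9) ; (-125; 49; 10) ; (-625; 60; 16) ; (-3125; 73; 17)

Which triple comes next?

(-15625; 88; 23)

First part: ×5 each step; -1, -5, -25, -125, -625, -3125 → -15625.
Second part goes 28, 33, 40, 49, 60, 73 → 88 (differences are 5, 7, 9, … (increasing by 2 each time)).
For the third part, alternating steps +1, +6, +1, +6, …: 2, 3, 9, 10, 16, 17 → 23.
So the next triple is (-15625; 88; 23).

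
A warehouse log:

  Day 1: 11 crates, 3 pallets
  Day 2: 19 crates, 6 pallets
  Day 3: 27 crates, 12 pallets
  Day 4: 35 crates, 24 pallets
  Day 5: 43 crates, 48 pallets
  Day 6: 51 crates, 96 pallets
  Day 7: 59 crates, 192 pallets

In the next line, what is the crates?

67

Crates — +8 each step: 11, 19, 27, 35, 43, 51, 59 → 67.
Pallets: ×2 each step, so 3, 6, 12, 24, 48, 96, 192 → 384.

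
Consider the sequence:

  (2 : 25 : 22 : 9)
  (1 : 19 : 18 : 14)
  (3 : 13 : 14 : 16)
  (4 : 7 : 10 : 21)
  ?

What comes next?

For the first coordinate, each term is the sum of the two before it: 2, 1, 3, 4 → 7.
Second coordinate: 25, 19, 13, 7 → 1 (−6 each step).
Third coordinate goes 22, 18, 14, 10 → 6 (−4 each step).
Fourth coordinate: 9, 14, 16, 21 → 23 (alternating steps +5, +2, +5, +2, …).
So the next 4-tuple is (7 : 1 : 6 : 23).

(7 : 1 : 6 : 23)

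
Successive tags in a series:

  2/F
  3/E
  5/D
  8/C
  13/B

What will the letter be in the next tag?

Letter: F, E, D, C, B → A (letters move back 1 place in the alphabet).

A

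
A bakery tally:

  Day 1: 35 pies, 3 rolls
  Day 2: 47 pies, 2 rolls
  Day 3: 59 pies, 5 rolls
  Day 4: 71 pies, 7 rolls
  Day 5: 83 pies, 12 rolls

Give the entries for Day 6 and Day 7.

95 pies, 19 rolls; 107 pies, 31 rolls

Pies: +12 each step, so 35, 47, 59, 71, 83 → 95 → 107.
Rolls: each term is the sum of the two before it, so 3, 2, 5, 7, 12 → 19 → 31.
Putting the parts together: 95 pies, 19 rolls and then 107 pies, 31 rolls.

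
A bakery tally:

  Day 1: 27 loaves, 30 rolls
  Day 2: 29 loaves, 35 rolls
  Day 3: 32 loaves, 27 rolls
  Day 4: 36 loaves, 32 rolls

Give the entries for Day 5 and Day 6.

41 loaves, 24 rolls; 47 loaves, 29 rolls

Loaves: differences are 2, 3, 4, … (increasing by 1 each time); 27, 29, 32, 36 → 41 → 47.
Rolls goes 30, 35, 27, 32 → 24 → 29 (alternating steps +5, −8, +5, −8, …).
Putting the parts together: 41 loaves, 24 rolls and then 47 loaves, 29 rolls.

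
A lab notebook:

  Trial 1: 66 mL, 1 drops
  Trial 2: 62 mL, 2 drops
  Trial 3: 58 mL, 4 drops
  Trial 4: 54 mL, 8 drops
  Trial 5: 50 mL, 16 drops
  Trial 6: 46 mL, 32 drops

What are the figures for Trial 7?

ML — −4 each step: 66, 62, 58, 54, 50, 46 → 42.
Drops: ×2 each step, so 1, 2, 4, 8, 16, 32 → 64.
Putting it together: 42 mL, 64 drops.

42 mL, 64 drops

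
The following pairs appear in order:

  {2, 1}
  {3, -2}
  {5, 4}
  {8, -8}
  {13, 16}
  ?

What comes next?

First component goes 2, 3, 5, 8, 13 → 21 (each term is the sum of the two before it).
Second component — ×(-2) each step: 1, -2, 4, -8, 16 → -32.
Combining the parts gives {21, -32}.

{21, -32}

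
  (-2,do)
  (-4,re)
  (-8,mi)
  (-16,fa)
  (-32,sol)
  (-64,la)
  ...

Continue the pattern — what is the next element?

(-128,ti)

For the first entry, ×2 each step: -2, -4, -8, -16, -32, -64 → -128.
Note — runs through the solfège scale do→ti: do, re, mi, fa, sol, la → ti.
Putting it together: (-128,ti).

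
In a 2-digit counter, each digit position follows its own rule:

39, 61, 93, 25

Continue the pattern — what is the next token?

First digit: +3 each step, mod 10; 3, 6, 9, 2 → 5.
Second digit: +2 each step, mod 10, so 9, 1, 3, 5 → 7.
So the next token is 57.

57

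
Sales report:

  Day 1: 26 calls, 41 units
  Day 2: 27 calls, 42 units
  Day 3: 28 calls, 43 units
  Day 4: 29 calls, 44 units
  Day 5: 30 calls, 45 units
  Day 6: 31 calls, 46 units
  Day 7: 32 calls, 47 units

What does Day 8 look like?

33 calls, 48 units

Calls: +1 each step, so 26, 27, 28, 29, 30, 31, 32 → 33.
Units — +1 each step: 41, 42, 43, 44, 45, 46, 47 → 48.
So the next line is 33 calls, 48 units.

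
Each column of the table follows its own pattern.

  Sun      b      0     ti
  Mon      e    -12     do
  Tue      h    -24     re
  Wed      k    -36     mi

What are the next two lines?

Thu  n  -48  fa; Fri  q  -60  sol

Day: runs through the weekdays Mon→Sun; Sun, Mon, Tue, Wed → Thu → Fri.
Letter: letters move forward 3 places in the alphabet; b, e, h, k → n → q.
Third component — −12 each step: 0, -12, -24, -36 → -48 → -60.
Note: runs through the solfège scale do→ti; ti, do, re, mi → fa → sol.
Putting the parts together: Thu  n  -48  fa and then Fri  q  -60  sol.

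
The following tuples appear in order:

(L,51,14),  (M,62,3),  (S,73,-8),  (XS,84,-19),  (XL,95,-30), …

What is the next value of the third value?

-41

Second value goes 51, 62, 73, 84, 95 → 106 (+11 each step).
For the third value, together with the second value always sums to 65: 14, 3, -8, -19, -30 → -41.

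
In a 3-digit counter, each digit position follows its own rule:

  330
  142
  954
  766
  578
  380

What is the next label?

First digit: −2 each step, mod 10, so 3, 1, 9, 7, 5, 3 → 1.
For the second digit, +1 each step, mod 10: 3, 4, 5, 6, 7, 8 → 9.
Third digit — +2 each step, mod 10: 0, 2, 4, 6, 8, 0 → 2.
So the next label is 192.

192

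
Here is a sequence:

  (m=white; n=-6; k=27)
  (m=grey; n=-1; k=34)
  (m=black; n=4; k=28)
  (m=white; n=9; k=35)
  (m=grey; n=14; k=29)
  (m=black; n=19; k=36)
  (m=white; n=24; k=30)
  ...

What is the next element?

(m=grey; n=29; k=37)

For the m, repeats white → grey → black: white, grey, black, white, grey, black, white → grey.
For the n, +5 each step: -6, -1, 4, 9, 14, 19, 24 → 29.
For the k, alternating steps +7, −6, +7, −6, …: 27, 34, 28, 35, 29, 36, 30 → 37.
So the next element is (m=grey; n=29; k=37).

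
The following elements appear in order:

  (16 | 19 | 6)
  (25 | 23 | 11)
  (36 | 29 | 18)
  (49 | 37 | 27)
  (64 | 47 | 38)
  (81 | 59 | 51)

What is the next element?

For the first entry, perfect squares: 4², 5², 6², …: 16, 25, 36, 49, 64, 81 → 100.
Second entry: differences are 4, 6, 8, … (increasing by 2 each time); 19, 23, 29, 37, 47, 59 → 73.
Third entry: 6, 11, 18, 27, 38, 51 → 66 (differences are 5, 7, 9, … (increasing by 2 each time)).
Combining the parts gives (100 | 73 | 66).

(100 | 73 | 66)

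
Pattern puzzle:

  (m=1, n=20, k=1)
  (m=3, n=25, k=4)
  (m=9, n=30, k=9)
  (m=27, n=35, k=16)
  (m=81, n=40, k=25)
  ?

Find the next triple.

(m=243, n=45, k=36)

M — ×3 each step: 1, 3, 9, 27, 81 → 243.
N goes 20, 25, 30, 35, 40 → 45 (+5 each step).
K — perfect squares: 1², 2², 3², …: 1, 4, 9, 16, 25 → 36.
Combining the parts gives (m=243, n=45, k=36).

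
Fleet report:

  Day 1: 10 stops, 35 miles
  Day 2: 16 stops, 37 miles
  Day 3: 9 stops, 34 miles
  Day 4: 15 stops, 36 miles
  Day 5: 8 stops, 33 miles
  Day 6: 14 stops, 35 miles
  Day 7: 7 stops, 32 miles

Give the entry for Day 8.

13 stops, 34 miles

For the stops, alternating steps +6, −7, +6, −7, …: 10, 16, 9, 15, 8, 14, 7 → 13.
Miles: alternating steps +2, −3, +2, −3, …; 35, 37, 34, 36, 33, 35, 32 → 34.
Combining the parts gives 13 stops, 34 miles.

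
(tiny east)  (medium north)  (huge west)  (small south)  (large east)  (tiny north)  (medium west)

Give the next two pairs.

Size: repeats tiny → medium → huge → small → large; tiny, medium, huge, small, large, tiny, medium → huge → small.
For the direction, repeats east → north → west → south: east, north, west, south, east, north, west → south → east.
So the next two pairs are (huge south) and (small east).

(huge south), (small east)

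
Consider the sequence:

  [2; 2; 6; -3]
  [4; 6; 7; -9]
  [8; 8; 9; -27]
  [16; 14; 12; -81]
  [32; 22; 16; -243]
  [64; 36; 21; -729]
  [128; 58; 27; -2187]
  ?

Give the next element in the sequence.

First slot: 2, 4, 8, 16, 32, 64, 128 → 256 (×2 each step).
Second slot goes 2, 6, 8, 14, 22, 36, 58 → 94 (each term is the sum of the two before it).
Third slot — differences are 1, 2, 3, … (increasing by 1 each time): 6, 7, 9, 12, 16, 21, 27 → 34.
Fourth slot goes -3, -9, -27, -81, -243, -729, -2187 → -6561 (×3 each step).
Combining the parts gives [256; 94; 34; -6561].

[256; 94; 34; -6561]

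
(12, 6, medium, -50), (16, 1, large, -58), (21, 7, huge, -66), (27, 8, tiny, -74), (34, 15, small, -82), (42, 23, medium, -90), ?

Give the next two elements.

(51, 38, large, -98), (61, 61, huge, -106)

For the first part, differences are 4, 5, 6, … (increasing by 1 each time): 12, 16, 21, 27, 34, 42 → 51 → 61.
For the second part, each term is the sum of the two before it: 6, 1, 7, 8, 15, 23 → 38 → 61.
Size — repeats medium → large → huge → tiny → small: medium, large, huge, tiny, small, medium → large → huge.
Fourth part goes -50, -58, -66, -74, -82, -90 → -98 → -106 (−8 each step).
Putting the parts together: (51, 38, large, -98) and then (61, 61, huge, -106).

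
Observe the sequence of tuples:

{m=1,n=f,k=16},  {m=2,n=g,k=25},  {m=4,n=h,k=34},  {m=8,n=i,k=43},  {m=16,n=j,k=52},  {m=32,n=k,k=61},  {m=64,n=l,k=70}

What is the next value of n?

N: letters move forward 1 place in the alphabet, so f, g, h, i, j, k, l → m.

m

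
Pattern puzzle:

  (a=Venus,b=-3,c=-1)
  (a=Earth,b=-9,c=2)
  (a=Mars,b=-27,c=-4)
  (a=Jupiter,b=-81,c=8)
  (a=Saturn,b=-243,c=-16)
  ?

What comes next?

For the a, runs through the planets Mercury→Neptune: Venus, Earth, Mars, Jupiter, Saturn → Uranus.
For the b, ×3 each step: -3, -9, -27, -81, -243 → -729.
C: -1, 2, -4, 8, -16 → 32 (×(-2) each step).
So the next term is (a=Uranus,b=-729,c=32).

(a=Uranus,b=-729,c=32)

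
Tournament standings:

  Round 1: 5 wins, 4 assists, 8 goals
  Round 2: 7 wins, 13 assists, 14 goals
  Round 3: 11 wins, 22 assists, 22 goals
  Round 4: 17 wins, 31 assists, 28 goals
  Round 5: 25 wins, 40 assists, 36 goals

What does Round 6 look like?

35 wins, 49 assists, 42 goals

Wins goes 5, 7, 11, 17, 25 → 35 (differences are 2, 4, 6, … (increasing by 2 each time)).
Assists: 4, 13, 22, 31, 40 → 49 (+9 each step).
Goals: alternating steps +6, +8, +6, +8, …; 8, 14, 22, 28, 36 → 42.
So the next row is 35 wins, 49 assists, 42 goals.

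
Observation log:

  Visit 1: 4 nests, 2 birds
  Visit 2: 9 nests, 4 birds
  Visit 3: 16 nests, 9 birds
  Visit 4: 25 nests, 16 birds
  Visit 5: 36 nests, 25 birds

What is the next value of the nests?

For the nests, perfect squares: 2², 3², 4², …: 4, 9, 16, 25, 36 → 49.

49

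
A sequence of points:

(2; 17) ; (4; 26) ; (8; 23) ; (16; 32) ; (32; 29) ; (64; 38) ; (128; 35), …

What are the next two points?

First coordinate goes 2, 4, 8, 16, 32, 64, 128 → 256 → 512 (×2 each step).
Second coordinate — alternating steps +9, −3, +9, −3, …: 17, 26, 23, 32, 29, 38, 35 → 44 → 41.
So the next two points are (256; 44) and (512; 41).

(256; 44), (512; 41)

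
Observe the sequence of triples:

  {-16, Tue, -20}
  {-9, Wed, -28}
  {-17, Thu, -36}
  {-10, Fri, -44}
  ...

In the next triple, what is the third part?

Third part goes -20, -28, -36, -44 → -52 (−8 each step).

-52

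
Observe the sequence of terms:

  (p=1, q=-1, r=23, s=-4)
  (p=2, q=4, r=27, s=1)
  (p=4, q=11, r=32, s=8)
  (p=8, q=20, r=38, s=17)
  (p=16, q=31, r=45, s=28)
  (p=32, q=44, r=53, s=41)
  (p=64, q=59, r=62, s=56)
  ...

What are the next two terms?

(p=128, q=76, r=72, s=73), (p=256, q=95, r=83, s=92)

P — ×2 each step: 1, 2, 4, 8, 16, 32, 64 → 128 → 256.
Q goes -1, 4, 11, 20, 31, 44, 59 → 76 → 95 (differences are 5, 7, 9, … (increasing by 2 each time)).
R: differences are 4, 5, 6, … (increasing by 1 each time); 23, 27, 32, 38, 45, 53, 62 → 72 → 83.
S — differences are 5, 7, 9, … (increasing by 2 each time): -4, 1, 8, 17, 28, 41, 56 → 73 → 92.
Putting the parts together: (p=128, q=76, r=72, s=73) and then (p=256, q=95, r=83, s=92).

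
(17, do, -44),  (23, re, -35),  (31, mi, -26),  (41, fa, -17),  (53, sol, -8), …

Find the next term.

(67, la, 1)

For the first entry, differences are 6, 8, 10, … (increasing by 2 each time): 17, 23, 31, 41, 53 → 67.
Note: do, re, mi, fa, sol → la (runs through the solfège scale do→ti).
Third entry goes -44, -35, -26, -17, -8 → 1 (+9 each step).
Putting it together: (67, la, 1).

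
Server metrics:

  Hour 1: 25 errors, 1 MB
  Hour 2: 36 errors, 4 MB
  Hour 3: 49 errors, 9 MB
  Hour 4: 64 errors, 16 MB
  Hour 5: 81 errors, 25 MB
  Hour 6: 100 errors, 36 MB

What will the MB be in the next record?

MB: perfect squares: 1², 2², 3², …, so 1, 4, 9, 16, 25, 36 → 49.

49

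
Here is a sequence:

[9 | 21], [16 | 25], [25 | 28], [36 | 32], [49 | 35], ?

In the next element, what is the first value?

64

First value goes 9, 16, 25, 36, 49 → 64 (perfect squares: 3², 4², 5², …).
For the second value, alternating steps +4, +3, +4, +3, …: 21, 25, 28, 32, 35 → 39.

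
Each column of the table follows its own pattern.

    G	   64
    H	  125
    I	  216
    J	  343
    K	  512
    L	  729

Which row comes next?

M  1000

Letter — letters move forward 1 place in the alphabet: G, H, I, J, K, L → M.
Second component goes 64, 125, 216, 343, 512, 729 → 1000 (perfect cubes: 4³, 5³, 6³, …).
So the next row is M  1000.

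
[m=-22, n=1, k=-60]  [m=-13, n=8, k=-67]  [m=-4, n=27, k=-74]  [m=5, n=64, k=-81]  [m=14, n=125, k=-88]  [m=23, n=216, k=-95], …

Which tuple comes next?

For the m, +9 each step: -22, -13, -4, 5, 14, 23 → 32.
N — perfect cubes: 1³, 2³, 3³, …: 1, 8, 27, 64, 125, 216 → 343.
K — −7 each step: -60, -67, -74, -81, -88, -95 → -102.
So the next tuple is [m=32, n=343, k=-102].

[m=32, n=343, k=-102]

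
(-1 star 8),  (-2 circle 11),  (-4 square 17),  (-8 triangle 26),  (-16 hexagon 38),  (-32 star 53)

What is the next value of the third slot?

Third slot goes 8, 11, 17, 26, 38, 53 → 71 (differences are 3, 6, 9, … (increasing by 3 each time)).

71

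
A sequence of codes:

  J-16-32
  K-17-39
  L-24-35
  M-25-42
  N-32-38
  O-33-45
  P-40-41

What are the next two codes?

Q-41-48, R-48-44

Letter goes J, K, L, M, N, O, P → Q → R (letters move forward 1 place in the alphabet).
Second component: 16, 17, 24, 25, 32, 33, 40 → 41 → 48 (alternating steps +1, +7, +1, +7, …).
Third component: alternating steps +7, −4, +7, −4, …, so 32, 39, 35, 42, 38, 45, 41 → 48 → 44.
So the next two codes are Q-41-48 and R-48-44.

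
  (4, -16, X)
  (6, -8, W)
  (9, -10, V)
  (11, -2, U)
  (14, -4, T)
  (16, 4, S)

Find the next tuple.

(19, 2, R)

First part: 4, 6, 9, 11, 14, 16 → 19 (alternating steps +2, +3, +2, +3, …).
Second part — alternating steps +8, −2, +8, −2, …: -16, -8, -10, -2, -4, 4 → 2.
Letter: letters move back 1 place in the alphabet; X, W, V, U, T, S → R.
So the next tuple is (19, 2, R).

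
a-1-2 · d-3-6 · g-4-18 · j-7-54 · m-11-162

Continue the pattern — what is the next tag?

p-18-486

Letter — letters move forward 3 places in the alphabet: a, d, g, j, m → p.
Second component: 1, 3, 4, 7, 11 → 18 (each term is the sum of the two before it).
Third component: 2, 6, 18, 54, 162 → 486 (×3 each step).
Combining the parts gives p-18-486.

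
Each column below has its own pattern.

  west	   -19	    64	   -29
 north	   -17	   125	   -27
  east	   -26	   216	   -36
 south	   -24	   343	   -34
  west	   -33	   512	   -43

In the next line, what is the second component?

-31

Second component goes -19, -17, -26, -24, -33 → -31 (alternating steps +2, −9, +2, −9, …).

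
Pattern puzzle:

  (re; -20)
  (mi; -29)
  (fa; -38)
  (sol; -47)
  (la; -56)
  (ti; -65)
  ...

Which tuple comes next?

(do; -74)

Note: runs through the solfège scale do→ti, so re, mi, fa, sol, la, ti → do.
For the second value, −9 each step: -20, -29, -38, -47, -56, -65 → -74.
Putting it together: (do; -74).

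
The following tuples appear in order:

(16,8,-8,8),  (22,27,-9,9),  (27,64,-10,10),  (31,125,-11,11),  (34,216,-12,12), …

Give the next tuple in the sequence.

(36,343,-13,13)

First entry — differences are 6, 5, 4, … (decreasing by 1 each time): 16, 22, 27, 31, 34 → 36.
Second entry: perfect cubes: 2³, 3³, 4³, …; 8, 27, 64, 125, 216 → 343.
Third entry: −1 each step; -8, -9, -10, -11, -12 → -13.
For the fourth entry, always the negative of the third entry: 8, 9, 10, 11, 12 → 13.
Putting it together: (36,343,-13,13).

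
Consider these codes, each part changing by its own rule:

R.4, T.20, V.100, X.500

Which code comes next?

Z.2500

Letter: letters move forward 2 places in the alphabet; R, T, V, X → Z.
Second component: ×5 each step; 4, 20, 100, 500 → 2500.
So the next code is Z.2500.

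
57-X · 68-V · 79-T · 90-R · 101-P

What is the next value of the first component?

First component — +11 each step: 57, 68, 79, 90, 101 → 112.

112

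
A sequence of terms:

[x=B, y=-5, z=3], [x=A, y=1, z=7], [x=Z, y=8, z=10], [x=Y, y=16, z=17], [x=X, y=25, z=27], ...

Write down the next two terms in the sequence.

[x=W, y=35, z=44], [x=V, y=46, z=71]

X: letters move back 1 place in the alphabet, wrapping A→Z; B, A, Z, Y, X → W → V.
Y: differences are 6, 7, 8, … (increasing by 1 each time), so -5, 1, 8, 16, 25 → 35 → 46.
Z: each term is the sum of the two before it; 3, 7, 10, 17, 27 → 44 → 71.
Putting the parts together: [x=W, y=35, z=44] and then [x=V, y=46, z=71].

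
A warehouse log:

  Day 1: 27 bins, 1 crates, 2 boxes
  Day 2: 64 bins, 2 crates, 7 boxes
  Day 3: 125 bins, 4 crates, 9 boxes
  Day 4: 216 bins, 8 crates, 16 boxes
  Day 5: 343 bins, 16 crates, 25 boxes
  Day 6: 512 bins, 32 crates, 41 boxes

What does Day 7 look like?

Bins: 27, 64, 125, 216, 343, 512 → 729 (perfect cubes: 3³, 4³, 5³, …).
Crates: 1, 2, 4, 8, 16, 32 → 64 (×2 each step).
Boxes: each term is the sum of the two before it, so 2, 7, 9, 16, 25, 41 → 66.
So the next line is 729 bins, 64 crates, 66 boxes.

729 bins, 64 crates, 66 boxes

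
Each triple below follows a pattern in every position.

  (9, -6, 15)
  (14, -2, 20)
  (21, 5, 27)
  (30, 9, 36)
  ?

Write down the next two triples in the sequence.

(41, 16, 47), (54, 20, 60)

For the first value, differences are 5, 7, 9, … (increasing by 2 each time): 9, 14, 21, 30 → 41 → 54.
Second value: -6, -2, 5, 9 → 16 → 20 (alternating steps +4, +7, +4, +7, …).
For the third value, always 6 more than the first value: 15, 20, 27, 36 → 47 → 60.
Putting the parts together: (41, 16, 47) and then (54, 20, 60).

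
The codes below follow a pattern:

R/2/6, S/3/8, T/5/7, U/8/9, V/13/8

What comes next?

Letter: R, S, T, U, V → W (letters move forward 1 place in the alphabet).
Second component goes 2, 3, 5, 8, 13 → 21 (each term is the sum of the two before it).
Third component: 6, 8, 7, 9, 8 → 10 (alternating steps +2, −1, +2, −1, …).
So the next code is W/21/10.

W/21/10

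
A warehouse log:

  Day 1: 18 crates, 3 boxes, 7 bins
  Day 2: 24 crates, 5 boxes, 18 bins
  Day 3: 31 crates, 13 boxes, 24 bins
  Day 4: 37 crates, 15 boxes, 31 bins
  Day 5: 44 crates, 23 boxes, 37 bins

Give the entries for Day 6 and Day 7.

Crates — alternating steps +6, +7, +6, +7, …: 18, 24, 31, 37, 44 → 50 → 57.
Boxes — alternating steps +2, +8, +2, +8, …: 3, 5, 13, 15, 23 → 25 → 33.
Bins: always the previous value of the crates; 7, 18, 24, 31, 37 → 44 → 50.
So the next two records are 50 crates, 25 boxes, 44 bins and 57 crates, 33 boxes, 50 bins.

50 crates, 25 boxes, 44 bins; 57 crates, 33 boxes, 50 bins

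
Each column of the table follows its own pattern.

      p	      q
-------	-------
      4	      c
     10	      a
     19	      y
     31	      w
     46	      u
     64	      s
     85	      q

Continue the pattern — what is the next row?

109  o

Column p goes 4, 10, 19, 31, 46, 64, 85 → 109 (differences are 6, 9, 12, … (increasing by 3 each time)).
Column q — letters move back 2 places in the alphabet, wrapping A→Z: c, a, y, w, u, s, q → o.
Combining the parts gives 109  o.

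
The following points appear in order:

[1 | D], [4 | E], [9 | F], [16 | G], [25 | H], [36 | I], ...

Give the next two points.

First value: 1, 4, 9, 16, 25, 36 → 49 → 64 (perfect squares: 1², 2², 3², …).
Letter goes D, E, F, G, H, I → J → K (letters move forward 1 place in the alphabet).
Putting the parts together: [49 | J] and then [64 | K].

[49 | J], [64 | K]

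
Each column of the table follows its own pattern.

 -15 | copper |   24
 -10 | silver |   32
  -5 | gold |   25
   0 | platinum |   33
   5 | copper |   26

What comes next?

First component: +5 each step; -15, -10, -5, 0, 5 → 10.
Metal goes copper, silver, gold, platinum, copper → silver (repeats copper → silver → gold → platinum).
Third component: 24, 32, 25, 33, 26 → 34 (alternating steps +8, −7, +8, −7, …).
Putting it together: 10  silver  34.

10  silver  34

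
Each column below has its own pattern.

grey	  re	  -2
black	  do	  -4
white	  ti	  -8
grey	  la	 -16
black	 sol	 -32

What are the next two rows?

white  fa  -64; grey  mi  -128

Shade goes grey, black, white, grey, black → white → grey (repeats grey → black → white).
Note: runs backward through the solfège scale do→ti; re, do, ti, la, sol → fa → mi.
Third component — ×2 each step: -2, -4, -8, -16, -32 → -64 → -128.
So the next two rows are white  fa  -64 and grey  mi  -128.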